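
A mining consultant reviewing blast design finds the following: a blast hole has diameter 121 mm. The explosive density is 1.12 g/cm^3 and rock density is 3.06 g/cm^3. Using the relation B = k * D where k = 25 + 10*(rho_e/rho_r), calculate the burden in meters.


3.4679 m

First, compute k:
rho_e / rho_r = 1.12 / 3.06 = 0.3660130719
k = 25 + 10 * 0.3660130719 = 28.66013072
Then, compute burden:
B = k * D / 1000 = 28.66013072 * 121 / 1000
= 3467.875817 / 1000
= 3.4679 m


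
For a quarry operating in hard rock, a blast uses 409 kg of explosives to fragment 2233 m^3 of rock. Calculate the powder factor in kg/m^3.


Powder factor = explosive mass / rock volume
= 409 / 2233
= 0.1832 kg/m^3

0.1832 kg/m^3


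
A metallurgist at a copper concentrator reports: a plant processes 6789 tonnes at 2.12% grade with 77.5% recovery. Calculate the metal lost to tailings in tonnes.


Total metal in feed:
= 6789 * 2.12 / 100 = 143.9268 tonnes
Metal recovered:
= 143.9268 * 77.5 / 100 = 111.54327 tonnes
Metal lost to tailings:
= 143.9268 - 111.54327
= 32.3835 tonnes

32.3835 tonnes


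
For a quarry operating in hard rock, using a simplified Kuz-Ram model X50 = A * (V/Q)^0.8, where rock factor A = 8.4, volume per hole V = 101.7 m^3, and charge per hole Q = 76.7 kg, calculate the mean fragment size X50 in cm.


Compute V/Q:
V/Q = 101.7 / 76.7 = 1.325945241
Raise to the power 0.8:
(V/Q)^0.8 = 1.325945241^0.8 = 1.253200245
Multiply by A:
X50 = 8.4 * 1.253200245
= 10.5269 cm

10.5269 cm


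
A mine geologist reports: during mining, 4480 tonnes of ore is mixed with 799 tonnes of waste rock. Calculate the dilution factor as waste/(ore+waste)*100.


Total material = ore + waste
= 4480 + 799 = 5279 tonnes
Dilution = waste / total * 100
= 799 / 5279 * 100
= 0.1513544232 * 100
= 15.1354%

15.1354%


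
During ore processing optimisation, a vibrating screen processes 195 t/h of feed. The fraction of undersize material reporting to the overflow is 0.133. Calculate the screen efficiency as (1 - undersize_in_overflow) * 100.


86.7%

Screen efficiency = (1 - fraction of undersize in overflow) * 100
= (1 - 0.133) * 100
= 0.867 * 100
= 86.7%


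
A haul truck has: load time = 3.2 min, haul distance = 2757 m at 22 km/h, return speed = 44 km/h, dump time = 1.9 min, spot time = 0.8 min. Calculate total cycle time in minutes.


Convert haul speed to m/min: 22 * 1000/60 = 366.6666667 m/min
Haul time = 2757 / 366.6666667 = 7.519090909 min
Convert return speed to m/min: 44 * 1000/60 = 733.3333333 m/min
Return time = 2757 / 733.3333333 = 3.759545455 min
Total cycle time:
= 3.2 + 7.519090909 + 1.9 + 3.759545455 + 0.8
= 17.1786 min

17.1786 min


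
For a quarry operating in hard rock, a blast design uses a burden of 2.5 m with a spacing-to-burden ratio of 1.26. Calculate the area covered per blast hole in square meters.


First, find the spacing:
Spacing = burden * ratio = 2.5 * 1.26
= 3.15 m
Then, calculate the area:
Area = burden * spacing = 2.5 * 3.15
= 7.875 m^2

7.875 m^2


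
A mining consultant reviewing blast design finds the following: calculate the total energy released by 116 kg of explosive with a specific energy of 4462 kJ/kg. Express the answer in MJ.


517.592 MJ

Energy = mass * specific_energy / 1000
= 116 * 4462 / 1000
= 517592 / 1000
= 517.592 MJ


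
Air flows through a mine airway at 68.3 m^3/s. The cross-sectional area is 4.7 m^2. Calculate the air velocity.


Velocity = flow rate / cross-sectional area
= 68.3 / 4.7
= 14.5319 m/s

14.5319 m/s


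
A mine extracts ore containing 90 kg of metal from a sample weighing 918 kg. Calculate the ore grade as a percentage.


9.8039%

Ore grade = (metal mass / ore mass) * 100
= (90 / 918) * 100
= 0.09803921569 * 100
= 9.8039%


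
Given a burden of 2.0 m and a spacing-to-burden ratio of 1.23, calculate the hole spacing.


2.46 m

Spacing = burden * ratio
= 2.0 * 1.23
= 2.46 m


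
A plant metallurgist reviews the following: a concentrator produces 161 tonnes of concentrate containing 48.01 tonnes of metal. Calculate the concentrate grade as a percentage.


29.8199%

Grade = (metal in concentrate / concentrate mass) * 100
= (48.01 / 161) * 100
= 0.2981987578 * 100
= 29.8199%


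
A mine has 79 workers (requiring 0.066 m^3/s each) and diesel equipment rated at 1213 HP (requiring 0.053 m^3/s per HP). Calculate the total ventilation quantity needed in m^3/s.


Airflow for workers:
Q_people = 79 * 0.066 = 5.214 m^3/s
Airflow for diesel equipment:
Q_diesel = 1213 * 0.053 = 64.289 m^3/s
Total ventilation:
Q_total = 5.214 + 64.289
= 69.503 m^3/s

69.503 m^3/s


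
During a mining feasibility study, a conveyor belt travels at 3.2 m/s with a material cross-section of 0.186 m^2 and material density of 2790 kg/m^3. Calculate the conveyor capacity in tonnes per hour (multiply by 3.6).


5978.1888 t/h

Volumetric flow = speed * area
= 3.2 * 0.186 = 0.5952 m^3/s
Mass flow = volumetric * density
= 0.5952 * 2790 = 1660.608 kg/s
Convert to t/h: multiply by 3.6
Capacity = 1660.608 * 3.6
= 5978.1888 t/h


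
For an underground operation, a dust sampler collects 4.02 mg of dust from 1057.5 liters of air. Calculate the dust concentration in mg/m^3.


Convert liters to m^3: 1 m^3 = 1000 L
Concentration = mass / volume * 1000
= 4.02 / 1057.5 * 1000
= 0.00380141844 * 1000
= 3.8014 mg/m^3

3.8014 mg/m^3


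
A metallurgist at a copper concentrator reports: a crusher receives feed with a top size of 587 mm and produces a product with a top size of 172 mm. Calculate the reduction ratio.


3.4128

Reduction ratio = feed size / product size
= 587 / 172
= 3.4128


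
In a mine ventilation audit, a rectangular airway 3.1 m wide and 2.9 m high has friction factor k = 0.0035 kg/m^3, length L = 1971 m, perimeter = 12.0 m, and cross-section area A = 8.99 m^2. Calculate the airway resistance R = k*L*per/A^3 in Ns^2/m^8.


Compute the numerator:
k * L * per = 0.0035 * 1971 * 12.0
= 82.782
Compute the denominator:
A^3 = 8.99^3 = 726.572699
Resistance:
R = 82.782 / 726.572699
= 0.1139 Ns^2/m^8

0.1139 Ns^2/m^8


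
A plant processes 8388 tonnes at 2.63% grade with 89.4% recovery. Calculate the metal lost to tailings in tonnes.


23.3841 tonnes

Total metal in feed:
= 8388 * 2.63 / 100 = 220.6044 tonnes
Metal recovered:
= 220.6044 * 89.4 / 100 = 197.2203336 tonnes
Metal lost to tailings:
= 220.6044 - 197.2203336
= 23.3841 tonnes


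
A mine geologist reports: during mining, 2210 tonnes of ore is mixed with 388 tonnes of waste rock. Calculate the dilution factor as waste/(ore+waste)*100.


Total material = ore + waste
= 2210 + 388 = 2598 tonnes
Dilution = waste / total * 100
= 388 / 2598 * 100
= 0.1493456505 * 100
= 14.9346%

14.9346%


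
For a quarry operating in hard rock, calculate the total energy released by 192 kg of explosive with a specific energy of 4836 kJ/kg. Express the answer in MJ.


Energy = mass * specific_energy / 1000
= 192 * 4836 / 1000
= 928512 / 1000
= 928.512 MJ

928.512 MJ


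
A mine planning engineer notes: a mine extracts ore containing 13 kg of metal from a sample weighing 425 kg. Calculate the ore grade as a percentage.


3.0588%

Ore grade = (metal mass / ore mass) * 100
= (13 / 425) * 100
= 0.03058823529 * 100
= 3.0588%


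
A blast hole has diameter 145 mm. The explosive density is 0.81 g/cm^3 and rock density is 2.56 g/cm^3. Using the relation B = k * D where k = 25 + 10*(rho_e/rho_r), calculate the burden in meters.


First, compute k:
rho_e / rho_r = 0.81 / 2.56 = 0.31640625
k = 25 + 10 * 0.31640625 = 28.1640625
Then, compute burden:
B = k * D / 1000 = 28.1640625 * 145 / 1000
= 4083.789062 / 1000
= 4.0838 m

4.0838 m


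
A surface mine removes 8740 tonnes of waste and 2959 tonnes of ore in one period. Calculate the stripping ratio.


2.9537

Stripping ratio = waste tonnage / ore tonnage
= 8740 / 2959
= 2.9537


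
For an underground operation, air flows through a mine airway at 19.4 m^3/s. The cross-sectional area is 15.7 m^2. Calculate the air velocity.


1.2357 m/s

Velocity = flow rate / cross-sectional area
= 19.4 / 15.7
= 1.2357 m/s


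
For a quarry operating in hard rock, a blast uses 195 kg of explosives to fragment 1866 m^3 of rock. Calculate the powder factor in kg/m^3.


Powder factor = explosive mass / rock volume
= 195 / 1866
= 0.1045 kg/m^3

0.1045 kg/m^3


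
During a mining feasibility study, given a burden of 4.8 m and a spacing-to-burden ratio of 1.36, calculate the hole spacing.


6.528 m

Spacing = burden * ratio
= 4.8 * 1.36
= 6.528 m


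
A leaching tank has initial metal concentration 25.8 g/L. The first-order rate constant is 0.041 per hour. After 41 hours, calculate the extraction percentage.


81.3812%

Compute the exponent:
-k * t = -0.041 * 41 = -1.681
Remaining concentration:
C = 25.8 * exp(-1.681)
= 25.8 * 0.1861876952
= 4.803642537 g/L
Extracted = 25.8 - 4.803642537 = 20.99635746 g/L
Extraction % = 20.99635746 / 25.8 * 100
= 81.3812%


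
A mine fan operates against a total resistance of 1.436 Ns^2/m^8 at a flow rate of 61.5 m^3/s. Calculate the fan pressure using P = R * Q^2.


Compute Q^2:
Q^2 = 61.5^2 = 3782.25
Compute pressure:
P = R * Q^2 = 1.436 * 3782.25
= 5431.311 Pa

5431.311 Pa


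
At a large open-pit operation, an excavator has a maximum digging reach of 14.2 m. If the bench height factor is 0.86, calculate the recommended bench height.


Bench height = reach * factor
= 14.2 * 0.86
= 12.212 m

12.212 m


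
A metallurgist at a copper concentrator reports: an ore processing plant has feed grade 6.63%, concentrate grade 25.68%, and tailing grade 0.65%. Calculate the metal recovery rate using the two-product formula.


92.5384%

Using the two-product formula:
R = 100 * c * (f - t) / (f * (c - t))
Numerator = 100 * 25.68 * (6.63 - 0.65)
= 100 * 25.68 * 5.98
= 15356.64
Denominator = 6.63 * (25.68 - 0.65)
= 6.63 * 25.03
= 165.9489
R = 15356.64 / 165.9489
= 92.5384%


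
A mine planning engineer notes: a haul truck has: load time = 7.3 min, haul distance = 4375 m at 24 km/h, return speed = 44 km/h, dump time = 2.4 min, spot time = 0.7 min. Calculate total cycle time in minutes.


27.3034 min

Convert haul speed to m/min: 24 * 1000/60 = 400 m/min
Haul time = 4375 / 400 = 10.9375 min
Convert return speed to m/min: 44 * 1000/60 = 733.3333333 m/min
Return time = 4375 / 733.3333333 = 5.965909091 min
Total cycle time:
= 7.3 + 10.9375 + 2.4 + 5.965909091 + 0.7
= 27.3034 min


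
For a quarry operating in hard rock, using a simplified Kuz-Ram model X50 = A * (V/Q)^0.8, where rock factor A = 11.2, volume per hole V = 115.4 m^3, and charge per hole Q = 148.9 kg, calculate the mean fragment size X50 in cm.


9.1341 cm

Compute V/Q:
V/Q = 115.4 / 148.9 = 0.7750167898
Raise to the power 0.8:
(V/Q)^0.8 = 0.7750167898^0.8 = 0.8155468016
Multiply by A:
X50 = 11.2 * 0.8155468016
= 9.1341 cm


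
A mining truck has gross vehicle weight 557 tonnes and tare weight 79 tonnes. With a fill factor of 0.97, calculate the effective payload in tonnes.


Maximum payload = gross - tare
= 557 - 79 = 478 tonnes
Effective payload = max payload * fill factor
= 478 * 0.97
= 463.66 tonnes

463.66 tonnes


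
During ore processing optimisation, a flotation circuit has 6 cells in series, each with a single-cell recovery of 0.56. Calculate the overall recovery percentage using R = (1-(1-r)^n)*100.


99.2744%

Complement of single-cell recovery:
1 - r = 1 - 0.56 = 0.44
Raise to power n:
(1 - r)^6 = 0.44^6 = 0.007256313856
Overall recovery:
R = (1 - 0.007256313856) * 100
= 99.2744%


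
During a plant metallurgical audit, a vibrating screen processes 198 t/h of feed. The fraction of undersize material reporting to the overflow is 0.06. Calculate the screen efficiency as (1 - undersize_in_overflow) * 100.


94.0%

Screen efficiency = (1 - fraction of undersize in overflow) * 100
= (1 - 0.06) * 100
= 0.94 * 100
= 94.0%


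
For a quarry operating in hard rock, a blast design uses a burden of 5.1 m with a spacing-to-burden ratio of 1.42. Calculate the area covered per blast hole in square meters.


36.9342 m^2

First, find the spacing:
Spacing = burden * ratio = 5.1 * 1.42
= 7.242 m
Then, calculate the area:
Area = burden * spacing = 5.1 * 7.242
= 36.9342 m^2


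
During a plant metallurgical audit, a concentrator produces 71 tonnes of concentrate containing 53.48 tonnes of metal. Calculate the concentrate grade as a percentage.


75.3239%

Grade = (metal in concentrate / concentrate mass) * 100
= (53.48 / 71) * 100
= 0.7532394366 * 100
= 75.3239%


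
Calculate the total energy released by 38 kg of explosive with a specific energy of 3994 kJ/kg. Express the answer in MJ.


Energy = mass * specific_energy / 1000
= 38 * 3994 / 1000
= 151772 / 1000
= 151.772 MJ

151.772 MJ


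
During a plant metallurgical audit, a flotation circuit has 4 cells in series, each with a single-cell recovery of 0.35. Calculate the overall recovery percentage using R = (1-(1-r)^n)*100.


Complement of single-cell recovery:
1 - r = 1 - 0.35 = 0.65
Raise to power n:
(1 - r)^4 = 0.65^4 = 0.17850625
Overall recovery:
R = (1 - 0.17850625) * 100
= 82.1494%

82.1494%


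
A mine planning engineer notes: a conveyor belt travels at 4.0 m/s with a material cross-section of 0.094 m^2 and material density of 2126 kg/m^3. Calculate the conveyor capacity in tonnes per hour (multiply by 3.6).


Volumetric flow = speed * area
= 4.0 * 0.094 = 0.376 m^3/s
Mass flow = volumetric * density
= 0.376 * 2126 = 799.376 kg/s
Convert to t/h: multiply by 3.6
Capacity = 799.376 * 3.6
= 2877.7536 t/h

2877.7536 t/h


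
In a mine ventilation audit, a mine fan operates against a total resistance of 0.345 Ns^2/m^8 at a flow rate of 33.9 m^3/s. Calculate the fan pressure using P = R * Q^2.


Compute Q^2:
Q^2 = 33.9^2 = 1149.21
Compute pressure:
P = R * Q^2 = 0.345 * 1149.21
= 396.4775 Pa

396.4775 Pa


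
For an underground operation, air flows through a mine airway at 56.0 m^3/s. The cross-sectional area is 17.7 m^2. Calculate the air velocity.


Velocity = flow rate / cross-sectional area
= 56.0 / 17.7
= 3.1638 m/s

3.1638 m/s


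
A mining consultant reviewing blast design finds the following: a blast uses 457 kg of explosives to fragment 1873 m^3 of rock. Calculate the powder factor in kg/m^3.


Powder factor = explosive mass / rock volume
= 457 / 1873
= 0.244 kg/m^3

0.244 kg/m^3


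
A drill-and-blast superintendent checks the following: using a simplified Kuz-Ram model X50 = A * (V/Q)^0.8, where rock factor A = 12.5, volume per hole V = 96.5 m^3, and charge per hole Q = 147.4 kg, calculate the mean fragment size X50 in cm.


Compute V/Q:
V/Q = 96.5 / 147.4 = 0.6546811398
Raise to the power 0.8:
(V/Q)^0.8 = 0.6546811398^0.8 = 0.712563978
Multiply by A:
X50 = 12.5 * 0.712563978
= 8.907 cm

8.907 cm


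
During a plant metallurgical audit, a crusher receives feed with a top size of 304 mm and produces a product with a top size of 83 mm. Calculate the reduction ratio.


Reduction ratio = feed size / product size
= 304 / 83
= 3.6627

3.6627


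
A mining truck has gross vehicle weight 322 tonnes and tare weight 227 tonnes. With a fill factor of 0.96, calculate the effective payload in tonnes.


91.2 tonnes

Maximum payload = gross - tare
= 322 - 227 = 95 tonnes
Effective payload = max payload * fill factor
= 95 * 0.96
= 91.2 tonnes


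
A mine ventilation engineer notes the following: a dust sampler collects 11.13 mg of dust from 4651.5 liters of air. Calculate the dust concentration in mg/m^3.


2.3928 mg/m^3

Convert liters to m^3: 1 m^3 = 1000 L
Concentration = mass / volume * 1000
= 11.13 / 4651.5 * 1000
= 0.002392776524 * 1000
= 2.3928 mg/m^3


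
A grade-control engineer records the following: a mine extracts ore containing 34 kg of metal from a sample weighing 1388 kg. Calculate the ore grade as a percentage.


2.4496%

Ore grade = (metal mass / ore mass) * 100
= (34 / 1388) * 100
= 0.02449567723 * 100
= 2.4496%


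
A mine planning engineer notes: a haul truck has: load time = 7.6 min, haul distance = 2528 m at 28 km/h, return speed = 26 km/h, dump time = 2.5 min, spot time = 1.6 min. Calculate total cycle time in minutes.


22.951 min

Convert haul speed to m/min: 28 * 1000/60 = 466.6666667 m/min
Haul time = 2528 / 466.6666667 = 5.417142857 min
Convert return speed to m/min: 26 * 1000/60 = 433.3333333 m/min
Return time = 2528 / 433.3333333 = 5.833846154 min
Total cycle time:
= 7.6 + 5.417142857 + 2.5 + 5.833846154 + 1.6
= 22.951 min


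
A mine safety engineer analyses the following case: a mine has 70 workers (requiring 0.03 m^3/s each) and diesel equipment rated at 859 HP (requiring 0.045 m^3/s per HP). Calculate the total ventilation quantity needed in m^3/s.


Airflow for workers:
Q_people = 70 * 0.03 = 2.1 m^3/s
Airflow for diesel equipment:
Q_diesel = 859 * 0.045 = 38.655 m^3/s
Total ventilation:
Q_total = 2.1 + 38.655
= 40.755 m^3/s

40.755 m^3/s


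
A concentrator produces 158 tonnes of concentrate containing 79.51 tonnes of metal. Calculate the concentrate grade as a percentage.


50.3228%

Grade = (metal in concentrate / concentrate mass) * 100
= (79.51 / 158) * 100
= 0.5032278481 * 100
= 50.3228%


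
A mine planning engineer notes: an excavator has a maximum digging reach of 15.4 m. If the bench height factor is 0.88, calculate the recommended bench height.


13.552 m

Bench height = reach * factor
= 15.4 * 0.88
= 13.552 m


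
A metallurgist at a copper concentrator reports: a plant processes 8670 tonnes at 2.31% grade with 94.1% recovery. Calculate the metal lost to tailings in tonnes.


11.8163 tonnes

Total metal in feed:
= 8670 * 2.31 / 100 = 200.277 tonnes
Metal recovered:
= 200.277 * 94.1 / 100 = 188.460657 tonnes
Metal lost to tailings:
= 200.277 - 188.460657
= 11.8163 tonnes


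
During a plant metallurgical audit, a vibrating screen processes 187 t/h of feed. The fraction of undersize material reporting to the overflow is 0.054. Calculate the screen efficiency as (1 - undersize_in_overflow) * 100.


Screen efficiency = (1 - fraction of undersize in overflow) * 100
= (1 - 0.054) * 100
= 0.946 * 100
= 94.6%

94.6%


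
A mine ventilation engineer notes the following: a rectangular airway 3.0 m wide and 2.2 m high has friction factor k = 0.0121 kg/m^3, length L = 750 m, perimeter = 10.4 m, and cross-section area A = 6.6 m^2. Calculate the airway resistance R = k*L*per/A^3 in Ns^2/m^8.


Compute the numerator:
k * L * per = 0.0121 * 750 * 10.4
= 94.38
Compute the denominator:
A^3 = 6.6^3 = 287.496
Resistance:
R = 94.38 / 287.496
= 0.3283 Ns^2/m^8

0.3283 Ns^2/m^8


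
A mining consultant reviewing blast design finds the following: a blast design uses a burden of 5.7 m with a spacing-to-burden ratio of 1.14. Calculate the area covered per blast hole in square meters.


First, find the spacing:
Spacing = burden * ratio = 5.7 * 1.14
= 6.498 m
Then, calculate the area:
Area = burden * spacing = 5.7 * 6.498
= 37.0386 m^2

37.0386 m^2


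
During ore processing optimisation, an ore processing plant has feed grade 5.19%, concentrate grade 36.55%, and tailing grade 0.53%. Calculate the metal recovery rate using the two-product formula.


91.1092%

Using the two-product formula:
R = 100 * c * (f - t) / (f * (c - t))
Numerator = 100 * 36.55 * (5.19 - 0.53)
= 100 * 36.55 * 4.66
= 17032.3
Denominator = 5.19 * (36.55 - 0.53)
= 5.19 * 36.02
= 186.9438
R = 17032.3 / 186.9438
= 91.1092%


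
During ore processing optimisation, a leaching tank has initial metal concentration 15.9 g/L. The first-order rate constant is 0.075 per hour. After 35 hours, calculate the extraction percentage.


92.756%

Compute the exponent:
-k * t = -0.075 * 35 = -2.625
Remaining concentration:
C = 15.9 * exp(-2.625)
= 15.9 * 0.07243975703
= 1.151792137 g/L
Extracted = 15.9 - 1.151792137 = 14.74820786 g/L
Extraction % = 14.74820786 / 15.9 * 100
= 92.756%


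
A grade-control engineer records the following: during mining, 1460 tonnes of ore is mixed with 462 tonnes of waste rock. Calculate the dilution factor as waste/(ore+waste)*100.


24.0375%

Total material = ore + waste
= 1460 + 462 = 1922 tonnes
Dilution = waste / total * 100
= 462 / 1922 * 100
= 0.2403746098 * 100
= 24.0375%


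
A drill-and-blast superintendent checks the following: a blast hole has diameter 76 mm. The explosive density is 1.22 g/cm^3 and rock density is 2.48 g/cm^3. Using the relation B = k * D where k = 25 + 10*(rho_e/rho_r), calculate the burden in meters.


First, compute k:
rho_e / rho_r = 1.22 / 2.48 = 0.4919354839
k = 25 + 10 * 0.4919354839 = 29.91935484
Then, compute burden:
B = k * D / 1000 = 29.91935484 * 76 / 1000
= 2273.870968 / 1000
= 2.2739 m

2.2739 m


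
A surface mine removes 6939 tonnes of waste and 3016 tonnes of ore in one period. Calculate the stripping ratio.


2.3007

Stripping ratio = waste tonnage / ore tonnage
= 6939 / 3016
= 2.3007


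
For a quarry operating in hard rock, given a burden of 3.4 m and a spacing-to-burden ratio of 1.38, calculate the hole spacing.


Spacing = burden * ratio
= 3.4 * 1.38
= 4.692 m

4.692 m


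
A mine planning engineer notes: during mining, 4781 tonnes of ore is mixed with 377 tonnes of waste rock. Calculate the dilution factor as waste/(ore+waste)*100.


7.309%

Total material = ore + waste
= 4781 + 377 = 5158 tonnes
Dilution = waste / total * 100
= 377 / 5158 * 100
= 0.07309034509 * 100
= 7.309%


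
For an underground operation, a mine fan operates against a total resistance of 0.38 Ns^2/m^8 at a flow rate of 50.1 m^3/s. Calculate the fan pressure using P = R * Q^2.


Compute Q^2:
Q^2 = 50.1^2 = 2510.01
Compute pressure:
P = R * Q^2 = 0.38 * 2510.01
= 953.8038 Pa

953.8038 Pa


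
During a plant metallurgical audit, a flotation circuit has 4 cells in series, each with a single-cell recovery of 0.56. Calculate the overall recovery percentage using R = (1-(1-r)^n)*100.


Complement of single-cell recovery:
1 - r = 1 - 0.56 = 0.44
Raise to power n:
(1 - r)^4 = 0.44^4 = 0.03748096
Overall recovery:
R = (1 - 0.03748096) * 100
= 96.2519%

96.2519%


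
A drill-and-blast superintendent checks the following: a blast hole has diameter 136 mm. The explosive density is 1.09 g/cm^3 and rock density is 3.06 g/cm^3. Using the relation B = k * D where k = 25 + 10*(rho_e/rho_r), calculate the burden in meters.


3.8844 m

First, compute k:
rho_e / rho_r = 1.09 / 3.06 = 0.3562091503
k = 25 + 10 * 0.3562091503 = 28.5620915
Then, compute burden:
B = k * D / 1000 = 28.5620915 * 136 / 1000
= 3884.444444 / 1000
= 3.8844 m


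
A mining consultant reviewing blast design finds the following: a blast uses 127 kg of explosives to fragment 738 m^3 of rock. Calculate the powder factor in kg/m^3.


0.1721 kg/m^3

Powder factor = explosive mass / rock volume
= 127 / 738
= 0.1721 kg/m^3


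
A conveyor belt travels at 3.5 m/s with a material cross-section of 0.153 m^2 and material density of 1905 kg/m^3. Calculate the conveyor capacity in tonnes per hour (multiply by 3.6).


Volumetric flow = speed * area
= 3.5 * 0.153 = 0.5355 m^3/s
Mass flow = volumetric * density
= 0.5355 * 1905 = 1020.1275 kg/s
Convert to t/h: multiply by 3.6
Capacity = 1020.1275 * 3.6
= 3672.459 t/h

3672.459 t/h


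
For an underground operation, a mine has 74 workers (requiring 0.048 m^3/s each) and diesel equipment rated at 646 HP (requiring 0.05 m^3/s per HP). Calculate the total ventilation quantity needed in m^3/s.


35.852 m^3/s

Airflow for workers:
Q_people = 74 * 0.048 = 3.552 m^3/s
Airflow for diesel equipment:
Q_diesel = 646 * 0.05 = 32.3 m^3/s
Total ventilation:
Q_total = 3.552 + 32.3
= 35.852 m^3/s


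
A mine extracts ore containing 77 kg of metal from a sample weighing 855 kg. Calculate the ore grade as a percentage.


Ore grade = (metal mass / ore mass) * 100
= (77 / 855) * 100
= 0.09005847953 * 100
= 9.0058%

9.0058%


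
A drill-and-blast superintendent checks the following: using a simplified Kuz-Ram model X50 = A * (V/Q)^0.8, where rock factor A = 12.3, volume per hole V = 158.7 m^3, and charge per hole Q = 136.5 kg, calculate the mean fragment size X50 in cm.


13.8759 cm

Compute V/Q:
V/Q = 158.7 / 136.5 = 1.162637363
Raise to the power 0.8:
(V/Q)^0.8 = 1.162637363^0.8 = 1.128120316
Multiply by A:
X50 = 12.3 * 1.128120316
= 13.8759 cm


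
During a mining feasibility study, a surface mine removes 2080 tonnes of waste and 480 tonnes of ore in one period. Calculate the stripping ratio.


4.3333

Stripping ratio = waste tonnage / ore tonnage
= 2080 / 480
= 4.3333


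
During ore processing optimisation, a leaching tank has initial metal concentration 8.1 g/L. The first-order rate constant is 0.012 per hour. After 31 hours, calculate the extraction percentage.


31.0646%

Compute the exponent:
-k * t = -0.012 * 31 = -0.372
Remaining concentration:
C = 8.1 * exp(-0.372)
= 8.1 * 0.6893542425
= 5.583769364 g/L
Extracted = 8.1 - 5.583769364 = 2.516230636 g/L
Extraction % = 2.516230636 / 8.1 * 100
= 31.0646%


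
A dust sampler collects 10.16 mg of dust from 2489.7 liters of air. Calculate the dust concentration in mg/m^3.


4.0808 mg/m^3

Convert liters to m^3: 1 m^3 = 1000 L
Concentration = mass / volume * 1000
= 10.16 / 2489.7 * 1000
= 0.004080812949 * 1000
= 4.0808 mg/m^3


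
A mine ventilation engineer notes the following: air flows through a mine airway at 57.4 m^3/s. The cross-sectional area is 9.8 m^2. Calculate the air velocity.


Velocity = flow rate / cross-sectional area
= 57.4 / 9.8
= 5.8571 m/s

5.8571 m/s


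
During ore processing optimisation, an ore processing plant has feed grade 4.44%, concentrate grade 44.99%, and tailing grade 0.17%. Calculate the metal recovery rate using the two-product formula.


Using the two-product formula:
R = 100 * c * (f - t) / (f * (c - t))
Numerator = 100 * 44.99 * (4.44 - 0.17)
= 100 * 44.99 * 4.27
= 19210.73
Denominator = 4.44 * (44.99 - 0.17)
= 4.44 * 44.82
= 199.0008
R = 19210.73 / 199.0008
= 96.5359%

96.5359%


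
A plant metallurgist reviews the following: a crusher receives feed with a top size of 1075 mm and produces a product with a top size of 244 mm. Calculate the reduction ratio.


Reduction ratio = feed size / product size
= 1075 / 244
= 4.4057

4.4057


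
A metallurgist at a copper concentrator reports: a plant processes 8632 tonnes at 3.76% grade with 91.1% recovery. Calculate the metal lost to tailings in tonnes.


28.8861 tonnes

Total metal in feed:
= 8632 * 3.76 / 100 = 324.5632 tonnes
Metal recovered:
= 324.5632 * 91.1 / 100 = 295.6770752 tonnes
Metal lost to tailings:
= 324.5632 - 295.6770752
= 28.8861 tonnes


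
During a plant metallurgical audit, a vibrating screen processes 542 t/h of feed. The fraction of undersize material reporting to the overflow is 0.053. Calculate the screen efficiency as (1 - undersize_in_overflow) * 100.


94.7%

Screen efficiency = (1 - fraction of undersize in overflow) * 100
= (1 - 0.053) * 100
= 0.947 * 100
= 94.7%


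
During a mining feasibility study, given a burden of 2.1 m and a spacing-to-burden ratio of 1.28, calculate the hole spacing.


2.688 m

Spacing = burden * ratio
= 2.1 * 1.28
= 2.688 m


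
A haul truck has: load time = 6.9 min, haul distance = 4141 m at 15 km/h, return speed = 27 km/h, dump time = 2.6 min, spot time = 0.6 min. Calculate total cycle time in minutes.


35.8662 min

Convert haul speed to m/min: 15 * 1000/60 = 250 m/min
Haul time = 4141 / 250 = 16.564 min
Convert return speed to m/min: 27 * 1000/60 = 450 m/min
Return time = 4141 / 450 = 9.202222222 min
Total cycle time:
= 6.9 + 16.564 + 2.6 + 9.202222222 + 0.6
= 35.8662 min


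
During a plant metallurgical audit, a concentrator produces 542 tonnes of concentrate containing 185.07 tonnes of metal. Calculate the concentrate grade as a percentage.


Grade = (metal in concentrate / concentrate mass) * 100
= (185.07 / 542) * 100
= 0.3414575646 * 100
= 34.1458%

34.1458%


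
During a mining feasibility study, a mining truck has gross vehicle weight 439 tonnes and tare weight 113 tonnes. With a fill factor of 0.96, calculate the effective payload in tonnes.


312.96 tonnes

Maximum payload = gross - tare
= 439 - 113 = 326 tonnes
Effective payload = max payload * fill factor
= 326 * 0.96
= 312.96 tonnes


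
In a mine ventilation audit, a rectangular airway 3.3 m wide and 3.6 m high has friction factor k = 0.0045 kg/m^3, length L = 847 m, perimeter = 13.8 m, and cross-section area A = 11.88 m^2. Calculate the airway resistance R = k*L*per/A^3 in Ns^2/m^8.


Compute the numerator:
k * L * per = 0.0045 * 847 * 13.8
= 52.5987
Compute the denominator:
A^3 = 11.88^3 = 1676.676672
Resistance:
R = 52.5987 / 1676.676672
= 0.0314 Ns^2/m^8

0.0314 Ns^2/m^8


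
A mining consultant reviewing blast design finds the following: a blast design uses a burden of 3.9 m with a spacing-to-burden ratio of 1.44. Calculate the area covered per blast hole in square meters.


First, find the spacing:
Spacing = burden * ratio = 3.9 * 1.44
= 5.616 m
Then, calculate the area:
Area = burden * spacing = 3.9 * 5.616
= 21.9024 m^2

21.9024 m^2


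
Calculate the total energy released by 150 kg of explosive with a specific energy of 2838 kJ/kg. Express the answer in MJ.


Energy = mass * specific_energy / 1000
= 150 * 2838 / 1000
= 425700 / 1000
= 425.7 MJ

425.7 MJ


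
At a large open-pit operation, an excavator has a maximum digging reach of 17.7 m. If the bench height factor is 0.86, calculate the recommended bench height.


Bench height = reach * factor
= 17.7 * 0.86
= 15.222 m

15.222 m


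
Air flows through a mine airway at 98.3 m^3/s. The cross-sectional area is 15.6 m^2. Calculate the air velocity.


6.3013 m/s

Velocity = flow rate / cross-sectional area
= 98.3 / 15.6
= 6.3013 m/s


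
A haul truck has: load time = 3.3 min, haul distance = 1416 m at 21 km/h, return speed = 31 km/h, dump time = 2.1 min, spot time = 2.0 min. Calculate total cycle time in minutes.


14.1864 min

Convert haul speed to m/min: 21 * 1000/60 = 350 m/min
Haul time = 1416 / 350 = 4.045714286 min
Convert return speed to m/min: 31 * 1000/60 = 516.6666667 m/min
Return time = 1416 / 516.6666667 = 2.740645161 min
Total cycle time:
= 3.3 + 4.045714286 + 2.1 + 2.740645161 + 2.0
= 14.1864 min


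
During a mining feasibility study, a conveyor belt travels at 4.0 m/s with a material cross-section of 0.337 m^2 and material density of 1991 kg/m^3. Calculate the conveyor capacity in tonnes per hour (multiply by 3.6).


Volumetric flow = speed * area
= 4.0 * 0.337 = 1.348 m^3/s
Mass flow = volumetric * density
= 1.348 * 1991 = 2683.868 kg/s
Convert to t/h: multiply by 3.6
Capacity = 2683.868 * 3.6
= 9661.9248 t/h

9661.9248 t/h


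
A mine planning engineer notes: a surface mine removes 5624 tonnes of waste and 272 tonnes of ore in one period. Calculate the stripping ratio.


20.6765

Stripping ratio = waste tonnage / ore tonnage
= 5624 / 272
= 20.6765


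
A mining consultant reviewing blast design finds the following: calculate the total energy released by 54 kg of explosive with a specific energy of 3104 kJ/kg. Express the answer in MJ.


167.616 MJ

Energy = mass * specific_energy / 1000
= 54 * 3104 / 1000
= 167616 / 1000
= 167.616 MJ


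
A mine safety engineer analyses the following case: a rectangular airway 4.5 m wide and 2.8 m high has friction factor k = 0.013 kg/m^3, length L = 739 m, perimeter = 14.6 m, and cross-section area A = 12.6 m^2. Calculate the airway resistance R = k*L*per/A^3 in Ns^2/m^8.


0.0701 Ns^2/m^8

Compute the numerator:
k * L * per = 0.013 * 739 * 14.6
= 140.2622
Compute the denominator:
A^3 = 12.6^3 = 2000.376
Resistance:
R = 140.2622 / 2000.376
= 0.0701 Ns^2/m^8


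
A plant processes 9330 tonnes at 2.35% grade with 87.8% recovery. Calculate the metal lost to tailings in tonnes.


26.7491 tonnes

Total metal in feed:
= 9330 * 2.35 / 100 = 219.255 tonnes
Metal recovered:
= 219.255 * 87.8 / 100 = 192.50589 tonnes
Metal lost to tailings:
= 219.255 - 192.50589
= 26.7491 tonnes


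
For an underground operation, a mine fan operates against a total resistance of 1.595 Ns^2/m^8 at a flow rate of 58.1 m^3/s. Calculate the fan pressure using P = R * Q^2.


5384.098 Pa

Compute Q^2:
Q^2 = 58.1^2 = 3375.61
Compute pressure:
P = R * Q^2 = 1.595 * 3375.61
= 5384.098 Pa


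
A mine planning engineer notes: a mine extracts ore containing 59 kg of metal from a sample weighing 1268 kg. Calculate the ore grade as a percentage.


4.653%

Ore grade = (metal mass / ore mass) * 100
= (59 / 1268) * 100
= 0.04652996845 * 100
= 4.653%


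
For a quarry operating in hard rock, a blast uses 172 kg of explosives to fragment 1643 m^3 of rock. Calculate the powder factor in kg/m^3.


Powder factor = explosive mass / rock volume
= 172 / 1643
= 0.1047 kg/m^3

0.1047 kg/m^3


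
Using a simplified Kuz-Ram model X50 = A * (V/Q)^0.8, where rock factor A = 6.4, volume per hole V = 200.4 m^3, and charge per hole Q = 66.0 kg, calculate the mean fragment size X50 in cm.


Compute V/Q:
V/Q = 200.4 / 66.0 = 3.036363636
Raise to the power 0.8:
(V/Q)^0.8 = 3.036363636^0.8 = 2.431548997
Multiply by A:
X50 = 6.4 * 2.431548997
= 15.5619 cm

15.5619 cm


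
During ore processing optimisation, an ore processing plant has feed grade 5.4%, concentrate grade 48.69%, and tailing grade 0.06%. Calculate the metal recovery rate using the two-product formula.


Using the two-product formula:
R = 100 * c * (f - t) / (f * (c - t))
Numerator = 100 * 48.69 * (5.4 - 0.06)
= 100 * 48.69 * 5.34
= 26000.46
Denominator = 5.4 * (48.69 - 0.06)
= 5.4 * 48.63
= 262.602
R = 26000.46 / 262.602
= 99.0109%

99.0109%


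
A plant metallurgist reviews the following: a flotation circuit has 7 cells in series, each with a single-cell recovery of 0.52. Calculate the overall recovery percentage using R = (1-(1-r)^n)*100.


99.4129%

Complement of single-cell recovery:
1 - r = 1 - 0.52 = 0.48
Raise to power n:
(1 - r)^7 = 0.48^7 = 0.005870683423
Overall recovery:
R = (1 - 0.005870683423) * 100
= 99.4129%


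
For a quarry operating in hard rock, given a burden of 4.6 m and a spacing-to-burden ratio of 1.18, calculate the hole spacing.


5.428 m

Spacing = burden * ratio
= 4.6 * 1.18
= 5.428 m


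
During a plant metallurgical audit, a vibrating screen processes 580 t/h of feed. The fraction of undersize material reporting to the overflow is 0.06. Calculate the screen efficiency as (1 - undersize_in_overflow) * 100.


94.0%

Screen efficiency = (1 - fraction of undersize in overflow) * 100
= (1 - 0.06) * 100
= 0.94 * 100
= 94.0%


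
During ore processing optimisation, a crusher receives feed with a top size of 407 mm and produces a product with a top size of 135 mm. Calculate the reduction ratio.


3.0148

Reduction ratio = feed size / product size
= 407 / 135
= 3.0148


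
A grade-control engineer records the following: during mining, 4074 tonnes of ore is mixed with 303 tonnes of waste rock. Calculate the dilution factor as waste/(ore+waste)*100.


6.9225%

Total material = ore + waste
= 4074 + 303 = 4377 tonnes
Dilution = waste / total * 100
= 303 / 4377 * 100
= 0.06922549692 * 100
= 6.9225%


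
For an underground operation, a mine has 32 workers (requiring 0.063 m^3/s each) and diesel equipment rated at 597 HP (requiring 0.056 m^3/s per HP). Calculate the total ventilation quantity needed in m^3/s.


35.448 m^3/s

Airflow for workers:
Q_people = 32 * 0.063 = 2.016 m^3/s
Airflow for diesel equipment:
Q_diesel = 597 * 0.056 = 33.432 m^3/s
Total ventilation:
Q_total = 2.016 + 33.432
= 35.448 m^3/s


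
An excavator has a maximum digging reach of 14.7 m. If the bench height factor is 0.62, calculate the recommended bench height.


9.114 m

Bench height = reach * factor
= 14.7 * 0.62
= 9.114 m


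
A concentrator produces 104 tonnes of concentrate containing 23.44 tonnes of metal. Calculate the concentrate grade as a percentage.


22.5385%

Grade = (metal in concentrate / concentrate mass) * 100
= (23.44 / 104) * 100
= 0.2253846154 * 100
= 22.5385%


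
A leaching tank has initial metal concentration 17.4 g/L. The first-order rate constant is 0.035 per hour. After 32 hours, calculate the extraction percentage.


Compute the exponent:
-k * t = -0.035 * 32 = -1.12
Remaining concentration:
C = 17.4 * exp(-1.12)
= 17.4 * 0.3262797946
= 5.677268426 g/L
Extracted = 17.4 - 5.677268426 = 11.72273157 g/L
Extraction % = 11.72273157 / 17.4 * 100
= 67.372%

67.372%


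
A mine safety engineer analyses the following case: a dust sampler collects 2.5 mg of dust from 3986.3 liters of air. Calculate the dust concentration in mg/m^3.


0.6271 mg/m^3

Convert liters to m^3: 1 m^3 = 1000 L
Concentration = mass / volume * 1000
= 2.5 / 3986.3 * 1000
= 0.0006271479818 * 1000
= 0.6271 mg/m^3


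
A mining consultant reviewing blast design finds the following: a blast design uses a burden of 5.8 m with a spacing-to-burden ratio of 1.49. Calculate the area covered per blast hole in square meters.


50.1236 m^2

First, find the spacing:
Spacing = burden * ratio = 5.8 * 1.49
= 8.642 m
Then, calculate the area:
Area = burden * spacing = 5.8 * 8.642
= 50.1236 m^2


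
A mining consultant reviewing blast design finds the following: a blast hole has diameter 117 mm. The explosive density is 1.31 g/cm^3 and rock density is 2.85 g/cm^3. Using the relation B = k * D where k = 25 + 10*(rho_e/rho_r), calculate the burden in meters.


3.4628 m

First, compute k:
rho_e / rho_r = 1.31 / 2.85 = 0.4596491228
k = 25 + 10 * 0.4596491228 = 29.59649123
Then, compute burden:
B = k * D / 1000 = 29.59649123 * 117 / 1000
= 3462.789474 / 1000
= 3.4628 m


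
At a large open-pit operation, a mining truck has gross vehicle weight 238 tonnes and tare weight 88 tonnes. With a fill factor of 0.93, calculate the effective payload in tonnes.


Maximum payload = gross - tare
= 238 - 88 = 150 tonnes
Effective payload = max payload * fill factor
= 150 * 0.93
= 139.5 tonnes

139.5 tonnes


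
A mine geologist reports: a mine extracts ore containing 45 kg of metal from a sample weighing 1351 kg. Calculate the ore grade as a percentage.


3.3309%

Ore grade = (metal mass / ore mass) * 100
= (45 / 1351) * 100
= 0.03330866025 * 100
= 3.3309%


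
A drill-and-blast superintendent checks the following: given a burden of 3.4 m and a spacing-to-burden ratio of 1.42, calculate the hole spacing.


Spacing = burden * ratio
= 3.4 * 1.42
= 4.828 m

4.828 m


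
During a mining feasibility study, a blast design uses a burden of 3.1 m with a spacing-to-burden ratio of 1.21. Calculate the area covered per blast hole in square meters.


First, find the spacing:
Spacing = burden * ratio = 3.1 * 1.21
= 3.751 m
Then, calculate the area:
Area = burden * spacing = 3.1 * 3.751
= 11.6281 m^2

11.6281 m^2


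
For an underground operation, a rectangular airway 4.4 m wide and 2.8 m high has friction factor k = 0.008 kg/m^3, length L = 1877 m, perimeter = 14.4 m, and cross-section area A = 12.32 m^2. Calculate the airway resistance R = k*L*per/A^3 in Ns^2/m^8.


0.1156 Ns^2/m^8

Compute the numerator:
k * L * per = 0.008 * 1877 * 14.4
= 216.2304
Compute the denominator:
A^3 = 12.32^3 = 1869.959168
Resistance:
R = 216.2304 / 1869.959168
= 0.1156 Ns^2/m^8


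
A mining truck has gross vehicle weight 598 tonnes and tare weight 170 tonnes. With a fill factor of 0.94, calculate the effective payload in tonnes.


Maximum payload = gross - tare
= 598 - 170 = 428 tonnes
Effective payload = max payload * fill factor
= 428 * 0.94
= 402.32 tonnes

402.32 tonnes


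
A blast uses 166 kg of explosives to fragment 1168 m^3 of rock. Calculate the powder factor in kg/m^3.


0.1421 kg/m^3

Powder factor = explosive mass / rock volume
= 166 / 1168
= 0.1421 kg/m^3


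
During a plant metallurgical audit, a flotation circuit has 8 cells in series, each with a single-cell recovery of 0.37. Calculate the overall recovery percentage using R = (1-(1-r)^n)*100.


97.5184%

Complement of single-cell recovery:
1 - r = 1 - 0.37 = 0.63
Raise to power n:
(1 - r)^8 = 0.63^8 = 0.02481557803
Overall recovery:
R = (1 - 0.02481557803) * 100
= 97.5184%
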